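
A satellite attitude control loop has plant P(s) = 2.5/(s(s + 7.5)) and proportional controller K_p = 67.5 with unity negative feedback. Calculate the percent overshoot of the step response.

38.8%

Closed-loop characteristic equation: s² + 7.5s + 168.8 = 0, so ω_n = 12.99 rad/s and ζ = 7.5/(2·12.99) = 0.2887.
%OS = 100·exp(−πζ/√(1−ζ²)) = 100·exp(−π·0.2887/√0.9167) = 38.8%.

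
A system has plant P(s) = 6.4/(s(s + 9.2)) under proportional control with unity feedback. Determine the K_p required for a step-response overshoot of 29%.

From %OS = 100·exp(−πζ/√(1−ζ²)) = 29%, ζ = −ln(0.29)/√(π²+ln²(0.29)) = 0.3666.
Characteristic equation s² + 9.2s + 6.4K_p = 0 gives ζ = 9.2/(2√(6.4K_p)).
Setting ζ = 0.3666: √(6.4K_p) = 9.2/(2·0.3666) = 12.55, so K_p = 157.4/6.4 = 24.6.

K_p = 24.6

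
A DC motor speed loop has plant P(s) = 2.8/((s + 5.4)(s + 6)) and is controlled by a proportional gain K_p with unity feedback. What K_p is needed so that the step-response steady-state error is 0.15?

K_p = 65.6

The loop is type 0, so e_ss(step) = 1/(1 + K_pos) with K_pos = K_p·P(0).
P(0) = 0.08642. Require 1/(1 + K_p·0.08642) = 0.15, so 1 + 0.08642·K_p = 6.667.
K_p = (6.667 − 1)/0.08642 = 65.6.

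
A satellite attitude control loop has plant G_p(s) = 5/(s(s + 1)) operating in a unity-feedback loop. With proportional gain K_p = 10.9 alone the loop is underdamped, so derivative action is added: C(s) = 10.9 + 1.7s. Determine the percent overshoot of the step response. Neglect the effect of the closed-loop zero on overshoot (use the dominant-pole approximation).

Forward path: (10.9 + 1.7s)·5/(s(s+1)). The closed-loop characteristic equation is s² + (1 + 5·1.7)s + 5·10.9 = 0.
That is s² + 9.5s + 54.5 = 0, so ω_n = 7.382 rad/s and ζ = 9.5/(2·7.382) = 0.6434.
%OS = 100·exp(−πζ/√(1−ζ²)) = 7.13%.

7.13%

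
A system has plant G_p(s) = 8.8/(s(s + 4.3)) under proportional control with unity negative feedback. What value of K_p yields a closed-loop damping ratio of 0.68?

Closed-loop characteristic equation: s² + 4.3s + K_p·8.8 = 0.
So ω_n = √(8.8K_p) and 2ζω_n = 4.3, giving ζ = 4.3/(2√(8.8K_p)).
Setting ζ = 0.68: √(8.8K_p) = 4.3/(2·0.68) = 3.162, so K_p = 9.997/8.8 = 1.14.

K_p = 1.14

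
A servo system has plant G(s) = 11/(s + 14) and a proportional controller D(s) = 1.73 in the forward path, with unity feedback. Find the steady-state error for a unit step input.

0.424

The loop is type 0. Static position error constant K_pos = D(0)·G(0) = 1.73·0.7857 = 1.359.
Steady-state error to a unit step: e_ss = 1/(1+K_pos) = 1/2.359 = 0.424.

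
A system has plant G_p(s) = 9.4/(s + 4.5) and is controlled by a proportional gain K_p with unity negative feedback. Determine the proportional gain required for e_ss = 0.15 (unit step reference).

K_p = 2.71

Steady-state error for a unit step on this type-0 loop is 1/(1 + K_p·G_p(0)).
G_p(0) = 2.089. Require 1/(1 + K_p·2.089) = 0.15, so 1 + 2.089·K_p = 6.667.
K_p = (6.667 − 1)/2.089 = 2.71.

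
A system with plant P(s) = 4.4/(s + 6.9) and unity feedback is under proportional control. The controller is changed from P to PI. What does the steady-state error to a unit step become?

Adding integral action puts a pole at s = 0 in the forward path, raising the system type to 1; a type-1 loop has zero steady-state error to a step.

0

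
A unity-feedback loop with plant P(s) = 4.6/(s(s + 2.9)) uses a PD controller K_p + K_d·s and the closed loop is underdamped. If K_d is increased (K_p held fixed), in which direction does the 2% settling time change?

Characteristic equation s² + (2.9 + 4.6K_d)s + 4.6K_p = 0: raising K_d increases ζω_n = (2.9+4.6K_d)/2 while the loop stays underdamped, so T_s ≈ 4/(ζω_n) decreases.

decrease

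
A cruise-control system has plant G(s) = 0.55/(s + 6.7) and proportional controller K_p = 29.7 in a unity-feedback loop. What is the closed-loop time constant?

Closed-loop transfer function: T(s) = K_p·G(s)/(1 + K_p·G(s)) = 16.34/(s + 6.7 + 16.34) = 16.34/(s + 23.04).
Time constant τ = 1/23.04 = 0.0434 s.

τ = 0.0434 s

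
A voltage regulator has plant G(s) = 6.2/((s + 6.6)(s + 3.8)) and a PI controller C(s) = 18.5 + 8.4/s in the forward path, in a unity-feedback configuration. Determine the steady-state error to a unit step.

The open loop C(s)G(s) has a pole at the origin (type 1), so the static position error constant is infinite and e_ss = 1/(1+∞) = 0.

0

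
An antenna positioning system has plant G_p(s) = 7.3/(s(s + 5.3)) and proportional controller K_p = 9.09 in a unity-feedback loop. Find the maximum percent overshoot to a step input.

33.9%

Closed-loop characteristic equation: s² + 5.3s + 66.36 = 0, so ω_n = 8.146 rad/s and ζ = 5.3/(2·8.146) = 0.3253.
%OS = 100·exp(−πζ/√(1−ζ²)) = 100·exp(−π·0.3253/√0.8942) = 33.9%.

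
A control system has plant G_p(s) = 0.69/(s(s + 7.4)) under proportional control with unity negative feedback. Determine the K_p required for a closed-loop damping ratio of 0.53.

K_p = 70.6

Closed-loop characteristic equation: s² + 7.4s + K_p·0.69 = 0.
So ω_n = √(0.69K_p) and 2ζω_n = 7.4, giving ζ = 7.4/(2√(0.69K_p)).
Setting ζ = 0.53: √(0.69K_p) = 7.4/(2·0.53) = 6.981, so K_p = 48.74/0.69 = 70.6.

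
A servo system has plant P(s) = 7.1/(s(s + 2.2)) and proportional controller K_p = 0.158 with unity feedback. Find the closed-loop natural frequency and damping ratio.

ω_n = 1.06 rad/s, ζ = 1.04

With unity feedback the closed-loop characteristic equation is s² + 2.2s + 0.158·7.1 = s² + 2.2s + 1.122 = 0.
Matching s² + 2ζω_n s + ω_n²: ω_n = √1.122 = 1.059 rad/s and 2ζω_n = 2.2, so ζ = 2.2/(2·1.059) = 1.04.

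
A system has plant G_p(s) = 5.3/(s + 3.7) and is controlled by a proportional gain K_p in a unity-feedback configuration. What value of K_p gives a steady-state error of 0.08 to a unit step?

K_p = 8.03

Steady-state error for a unit step on this type-0 loop is 1/(1 + K_p·G_p(0)).
G_p(0) = 1.432. Require 1/(1 + K_p·1.432) = 0.08, so 1 + 1.432·K_p = 12.5.
K_p = (12.5 − 1)/1.432 = 8.03.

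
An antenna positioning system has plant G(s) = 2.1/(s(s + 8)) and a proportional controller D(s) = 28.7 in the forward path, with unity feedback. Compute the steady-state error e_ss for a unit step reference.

The open loop D(s)G(s) has a pole at the origin (type 1), so the static position error constant is infinite and e_ss = 1/(1+∞) = 0.

0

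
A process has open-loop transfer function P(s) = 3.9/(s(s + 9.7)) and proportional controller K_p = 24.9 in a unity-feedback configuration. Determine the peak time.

Closed-loop characteristic equation: s² + 9.7s + 97.11 = 0, so ω_n = 9.854 rad/s and ζ = 9.7/(2·9.854) = 0.4922.
Damped frequency ω_d = ω_n√(1−ζ²) = 8.578 rad/s, so peak time T_p = π/ω_d = 0.366 s.

T_p = 0.366 s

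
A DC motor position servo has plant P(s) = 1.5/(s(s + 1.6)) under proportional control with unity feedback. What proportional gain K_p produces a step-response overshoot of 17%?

From %OS = 100·exp(−πζ/√(1−ζ²)) = 17%, ζ = −ln(0.17)/√(π²+ln²(0.17)) = 0.4913.
Characteristic equation s² + 1.6s + 1.5K_p = 0 gives ζ = 1.6/(2√(1.5K_p)).
Setting ζ = 0.4913: √(1.5K_p) = 1.6/(2·0.4913) = 1.628, so K_p = 2.652/1.5 = 1.77.

K_p = 1.77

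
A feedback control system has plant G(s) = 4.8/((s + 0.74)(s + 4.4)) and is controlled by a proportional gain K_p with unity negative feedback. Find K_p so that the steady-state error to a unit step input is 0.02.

K_p = 33.2

Steady-state error for a unit step on this type-0 loop is 1/(1 + K_p·G(0)).
G(0) = 1.474. Require 1/(1 + K_p·1.474) = 0.02, so 1 + 1.474·K_p = 50.
K_p = (50 − 1)/1.474 = 33.2.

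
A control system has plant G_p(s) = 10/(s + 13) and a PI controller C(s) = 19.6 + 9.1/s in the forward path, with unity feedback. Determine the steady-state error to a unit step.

The open loop C(s)G_p(s) has a pole at the origin (type 1), so the static position error constant is infinite and e_ss = 1/(1+∞) = 0.

0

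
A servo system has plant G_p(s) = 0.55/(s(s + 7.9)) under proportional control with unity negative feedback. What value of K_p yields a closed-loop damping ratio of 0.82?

Closed-loop characteristic equation: s² + 7.9s + K_p·0.55 = 0.
So ω_n = √(0.55K_p) and 2ζω_n = 7.9, giving ζ = 7.9/(2√(0.55K_p)).
Setting ζ = 0.82: √(0.55K_p) = 7.9/(2·0.82) = 4.817, so K_p = 23.2/0.55 = 42.2.

K_p = 42.2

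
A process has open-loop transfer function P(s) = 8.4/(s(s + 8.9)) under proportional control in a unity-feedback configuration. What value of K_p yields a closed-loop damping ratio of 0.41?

K_p = 14

Closed-loop characteristic equation: s² + 8.9s + K_p·8.4 = 0.
So ω_n = √(8.4K_p) and 2ζω_n = 8.9, giving ζ = 8.9/(2√(8.4K_p)).
Setting ζ = 0.41: √(8.4K_p) = 8.9/(2·0.41) = 10.85, so K_p = 117.8/8.4 = 14.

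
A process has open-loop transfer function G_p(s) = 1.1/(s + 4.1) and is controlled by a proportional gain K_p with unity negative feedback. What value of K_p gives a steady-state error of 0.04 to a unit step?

Steady-state error for a unit step on this type-0 loop is 1/(1 + K_p·G_p(0)).
G_p(0) = 0.2683. Require 1/(1 + K_p·0.2683) = 0.04, so 1 + 0.2683·K_p = 25.
K_p = (25 − 1)/0.2683 = 89.5.

K_p = 89.5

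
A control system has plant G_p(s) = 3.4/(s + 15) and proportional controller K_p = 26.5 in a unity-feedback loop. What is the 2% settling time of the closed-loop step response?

T_s ≈ 0.0381 s

Closed-loop transfer function: T(s) = K_p·G_p(s)/(1 + K_p·G_p(s)) = 90.1/(s + 15 + 90.1) = 90.1/(s + 105.1).
Time constant τ = 1/105.1 = 0.009515 s, so the 2% settling time is about 4τ = 0.0381 s.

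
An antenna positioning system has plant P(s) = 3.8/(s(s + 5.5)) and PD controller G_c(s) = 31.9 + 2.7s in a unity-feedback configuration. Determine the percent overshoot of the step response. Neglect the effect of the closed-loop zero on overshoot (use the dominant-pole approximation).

4%

Forward path: (31.9 + 2.7s)·3.8/(s(s+5.5)). The closed-loop characteristic equation is s² + (5.5 + 3.8·2.7)s + 3.8·31.9 = 0.
That is s² + 15.76s + 121.2 = 0, so ω_n = 11.01 rad/s and ζ = 15.76/(2·11.01) = 0.7157.
%OS = 100·exp(−πζ/√(1−ζ²)) = 4%.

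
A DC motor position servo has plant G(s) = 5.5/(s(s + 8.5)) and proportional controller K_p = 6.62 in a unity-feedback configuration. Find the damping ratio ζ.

With unity feedback the closed-loop characteristic equation is s² + 8.5s + 6.62·5.5 = s² + 8.5s + 36.41 = 0.
So ω_n² = 36.41 ⇒ ω_n = 6.034 rad/s, and ζ = 8.5/(2ω_n) = 0.704.

ζ = 0.704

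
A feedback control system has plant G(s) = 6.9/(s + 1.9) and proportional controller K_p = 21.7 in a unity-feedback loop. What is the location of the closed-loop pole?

s = -151.6

Closed-loop transfer function: T(s) = K_p·G(s)/(1 + K_p·G(s)) = 149.7/(s + 1.9 + 149.7) = 149.7/(s + 151.6).
The closed-loop pole is at s = −151.6.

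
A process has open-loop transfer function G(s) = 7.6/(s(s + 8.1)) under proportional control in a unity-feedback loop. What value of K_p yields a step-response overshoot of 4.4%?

K_p = 4.34

From %OS = 100·exp(−πζ/√(1−ζ²)) = 4.4%, ζ = −ln(0.044)/√(π²+ln²(0.044)) = 0.7051.
Characteristic equation s² + 8.1s + 7.6K_p = 0 gives ζ = 8.1/(2√(7.6K_p)).
Setting ζ = 0.7051: √(7.6K_p) = 8.1/(2·0.7051) = 5.744, so K_p = 32.99/7.6 = 4.34.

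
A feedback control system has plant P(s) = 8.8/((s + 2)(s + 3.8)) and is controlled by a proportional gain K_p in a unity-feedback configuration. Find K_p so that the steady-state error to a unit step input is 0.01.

K_p = 85.5

The loop is type 0, so e_ss(step) = 1/(1 + K_pos) with K_pos = K_p·P(0).
P(0) = 1.158. Require 1/(1 + K_p·1.158) = 0.01, so 1 + 1.158·K_p = 100.
K_p = (100 − 1)/1.158 = 85.5.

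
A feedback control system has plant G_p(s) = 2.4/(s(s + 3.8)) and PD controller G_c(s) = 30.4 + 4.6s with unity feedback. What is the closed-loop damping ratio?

Forward path: (30.4 + 4.6s)·2.4/(s(s+3.8)). The closed-loop characteristic equation is s² + (3.8 + 2.4·4.6)s + 2.4·30.4 = 0.
That is s² + 14.84s + 72.96 = 0, so ω_n = 8.542 rad/s and ζ = 14.84/(2·8.542) = 0.8687.

ζ = 0.869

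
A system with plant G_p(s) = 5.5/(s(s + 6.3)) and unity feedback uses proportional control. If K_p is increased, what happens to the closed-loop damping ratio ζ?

ζ = 6.3/(2√(5.5K_p)); increasing K_p raises the denominator, so ζ falls.

decrease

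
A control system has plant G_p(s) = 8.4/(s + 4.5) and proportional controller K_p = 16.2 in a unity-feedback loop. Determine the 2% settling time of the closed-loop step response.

Closed-loop transfer function: T(s) = K_p·G_p(s)/(1 + K_p·G_p(s)) = 136.1/(s + 4.5 + 136.1) = 136.1/(s + 140.6).
Time constant τ = 1/140.6 = 0.007113 s, so the 2% settling time is about 4τ = 0.0285 s.

T_s ≈ 0.0285 s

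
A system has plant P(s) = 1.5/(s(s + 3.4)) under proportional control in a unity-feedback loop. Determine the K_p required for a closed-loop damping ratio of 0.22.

K_p = 39.8

Closed-loop characteristic equation: s² + 3.4s + K_p·1.5 = 0.
So ω_n = √(1.5K_p) and 2ζω_n = 3.4, giving ζ = 3.4/(2√(1.5K_p)).
Setting ζ = 0.22: √(1.5K_p) = 3.4/(2·0.22) = 7.727, so K_p = 59.71/1.5 = 39.8.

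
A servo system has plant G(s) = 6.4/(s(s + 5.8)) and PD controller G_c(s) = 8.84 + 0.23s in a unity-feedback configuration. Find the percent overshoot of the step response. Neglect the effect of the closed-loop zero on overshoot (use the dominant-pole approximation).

17.6%

Forward path: (8.84 + 0.23s)·6.4/(s(s+5.8)). The closed-loop characteristic equation is s² + (5.8 + 6.4·0.23)s + 6.4·8.84 = 0.
That is s² + 7.272s + 56.58 = 0, so ω_n = 7.522 rad/s and ζ = 7.272/(2·7.522) = 0.4834.
%OS = 100·exp(−πζ/√(1−ζ²)) = 17.6%.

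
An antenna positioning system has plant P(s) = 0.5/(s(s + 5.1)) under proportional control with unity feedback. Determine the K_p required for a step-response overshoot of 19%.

From %OS = 100·exp(−πζ/√(1−ζ²)) = 19%, ζ = −ln(0.19)/√(π²+ln²(0.19)) = 0.4673.
Characteristic equation s² + 5.1s + 0.5K_p = 0 gives ζ = 5.1/(2√(0.5K_p)).
Setting ζ = 0.4673: √(0.5K_p) = 5.1/(2·0.4673) = 5.456, so K_p = 29.77/0.5 = 59.5.

K_p = 59.5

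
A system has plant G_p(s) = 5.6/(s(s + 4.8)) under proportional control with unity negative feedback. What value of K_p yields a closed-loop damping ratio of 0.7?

Closed-loop characteristic equation: s² + 4.8s + K_p·5.6 = 0.
So ω_n = √(5.6K_p) and 2ζω_n = 4.8, giving ζ = 4.8/(2√(5.6K_p)).
Setting ζ = 0.7: √(5.6K_p) = 4.8/(2·0.7) = 3.429, so K_p = 11.76/5.6 = 2.1.

K_p = 2.1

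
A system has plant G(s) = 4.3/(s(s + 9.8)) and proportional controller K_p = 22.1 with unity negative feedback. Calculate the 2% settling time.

Closed-loop characteristic equation: s² + 9.8s + 95.03 = 0, so ω_n = 9.748 rad/s and ζ = 9.8/(2·9.748) = 0.5027.
2% settling time T_s ≈ 4/(ζω_n) = 4/4.9 = 0.816 s.

T_s ≈ 0.816 s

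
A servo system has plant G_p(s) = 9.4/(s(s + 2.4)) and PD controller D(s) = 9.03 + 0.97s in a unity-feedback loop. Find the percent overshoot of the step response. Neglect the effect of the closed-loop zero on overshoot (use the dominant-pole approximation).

Forward path: (9.03 + 0.97s)·9.4/(s(s+2.4)). The closed-loop characteristic equation is s² + (2.4 + 9.4·0.97)s + 9.4·9.03 = 0.
That is s² + 11.52s + 84.88 = 0, so ω_n = 9.213 rad/s and ζ = 11.52/(2·9.213) = 0.6251.
%OS = 100·exp(−πζ/√(1−ζ²)) = 8.08%.

8.08%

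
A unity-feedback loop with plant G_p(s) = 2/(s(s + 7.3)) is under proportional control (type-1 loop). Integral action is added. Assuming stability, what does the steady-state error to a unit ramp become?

The integrator raises the loop to type 2, so K_v → ∞ and e_ss to a ramp is zero.

0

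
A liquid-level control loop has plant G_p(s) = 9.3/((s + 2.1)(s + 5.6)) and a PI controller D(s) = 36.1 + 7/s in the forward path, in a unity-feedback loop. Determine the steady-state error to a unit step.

The open loop D(s)G_p(s) has a pole at the origin (type 1), so the static position error constant is infinite and e_ss = 1/(1+∞) = 0.

0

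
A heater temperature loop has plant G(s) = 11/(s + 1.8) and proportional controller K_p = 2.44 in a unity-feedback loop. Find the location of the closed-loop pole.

s = -28.64

Closed-loop transfer function: T(s) = K_p·G(s)/(1 + K_p·G(s)) = 26.84/(s + 1.8 + 26.84) = 26.84/(s + 28.64).
The closed-loop pole is at s = −28.64.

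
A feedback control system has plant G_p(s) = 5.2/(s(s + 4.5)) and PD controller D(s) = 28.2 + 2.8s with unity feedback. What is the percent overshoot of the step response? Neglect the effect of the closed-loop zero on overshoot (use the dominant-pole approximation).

Forward path: (28.2 + 2.8s)·5.2/(s(s+4.5)). The closed-loop characteristic equation is s² + (4.5 + 5.2·2.8)s + 5.2·28.2 = 0.
That is s² + 19.06s + 146.6 = 0, so ω_n = 12.11 rad/s and ζ = 19.06/(2·12.11) = 0.787.
%OS = 100·exp(−πζ/√(1−ζ²)) = 1.82%.

1.82%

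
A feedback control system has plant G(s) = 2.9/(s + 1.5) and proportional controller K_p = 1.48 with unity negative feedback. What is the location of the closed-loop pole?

s = -5.792

Closed-loop transfer function: T(s) = K_p·G(s)/(1 + K_p·G(s)) = 4.292/(s + 1.5 + 4.292) = 4.292/(s + 5.792).
The closed-loop pole is at s = −5.792.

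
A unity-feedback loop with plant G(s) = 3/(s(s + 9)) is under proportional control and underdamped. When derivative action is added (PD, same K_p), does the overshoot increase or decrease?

With PD the characteristic equation becomes s² + (a + K·K_d)s + K·K_p = 0; the damping term grows, ζ rises, overshoot falls.

decrease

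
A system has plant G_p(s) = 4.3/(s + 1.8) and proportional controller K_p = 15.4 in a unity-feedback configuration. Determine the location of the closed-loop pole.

s = -68.02

Closed-loop transfer function: T(s) = K_p·G_p(s)/(1 + K_p·G_p(s)) = 66.22/(s + 1.8 + 66.22) = 66.22/(s + 68.02).
The closed-loop pole is at s = −68.02.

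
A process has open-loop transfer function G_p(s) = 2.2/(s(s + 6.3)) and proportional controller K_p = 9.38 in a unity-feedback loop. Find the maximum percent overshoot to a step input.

From 1 + K_pG_p(s) = 0: s² + 6.3s + 20.64 = 0 ⇒ ω_n = 4.543, ζ = 0.6934.
%OS = 100·exp(−πζ/√(1−ζ²)) = 100·exp(−π·0.6934/√0.5192) = 4.86%.

4.86%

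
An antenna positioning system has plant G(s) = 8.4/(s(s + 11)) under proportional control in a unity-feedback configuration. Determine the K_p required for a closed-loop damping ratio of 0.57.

Closed-loop characteristic equation: s² + 11s + K_p·8.4 = 0.
So ω_n = √(8.4K_p) and 2ζω_n = 11, giving ζ = 11/(2√(8.4K_p)).
Setting ζ = 0.57: √(8.4K_p) = 11/(2·0.57) = 9.649, so K_p = 93.11/8.4 = 11.1.

K_p = 11.1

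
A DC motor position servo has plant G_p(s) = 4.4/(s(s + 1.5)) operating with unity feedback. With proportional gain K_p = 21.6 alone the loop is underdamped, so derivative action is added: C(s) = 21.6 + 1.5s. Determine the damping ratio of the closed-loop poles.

Forward path: (21.6 + 1.5s)·4.4/(s(s+1.5)). The closed-loop characteristic equation is s² + (1.5 + 4.4·1.5)s + 4.4·21.6 = 0.
That is s² + 8.1s + 95.04 = 0, so ω_n = 9.749 rad/s and ζ = 8.1/(2·9.749) = 0.4154.

ζ = 0.415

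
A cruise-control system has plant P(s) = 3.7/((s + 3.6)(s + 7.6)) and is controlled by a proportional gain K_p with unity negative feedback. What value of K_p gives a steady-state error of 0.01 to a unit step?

Steady-state error for a unit step on this type-0 loop is 1/(1 + K_p·P(0)).
P(0) = 0.1352. Require 1/(1 + K_p·0.1352) = 0.01, so 1 + 0.1352·K_p = 100.
K_p = (100 − 1)/0.1352 = 732.

K_p = 732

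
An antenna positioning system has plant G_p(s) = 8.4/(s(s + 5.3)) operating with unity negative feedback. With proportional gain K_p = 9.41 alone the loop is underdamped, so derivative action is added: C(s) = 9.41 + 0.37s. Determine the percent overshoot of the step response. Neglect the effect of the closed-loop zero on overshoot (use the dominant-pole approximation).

Forward path: (9.41 + 0.37s)·8.4/(s(s+5.3)). The closed-loop characteristic equation is s² + (5.3 + 8.4·0.37)s + 8.4·9.41 = 0.
That is s² + 8.408s + 79.04 = 0, so ω_n = 8.891 rad/s and ζ = 8.408/(2·8.891) = 0.4729.
%OS = 100·exp(−πζ/√(1−ζ²)) = 18.5%.

18.5%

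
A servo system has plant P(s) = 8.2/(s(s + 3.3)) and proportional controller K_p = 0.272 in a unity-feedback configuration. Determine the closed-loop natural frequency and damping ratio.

The closed-loop denominator is s(s+3.3) + 0.272·8.2 = s² + 3.3s + 2.23.
Matching s² + 2ζω_n s + ω_n²: ω_n = √2.23 = 1.493 rad/s and 2ζω_n = 3.3, so ζ = 3.3/(2·1.493) = 1.1.

ω_n = 1.49 rad/s, ζ = 1.1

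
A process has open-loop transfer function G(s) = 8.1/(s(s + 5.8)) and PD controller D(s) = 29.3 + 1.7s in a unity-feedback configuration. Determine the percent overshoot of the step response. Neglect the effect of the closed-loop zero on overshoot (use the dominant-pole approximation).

7.55%

Forward path: (29.3 + 1.7s)·8.1/(s(s+5.8)). The closed-loop characteristic equation is s² + (5.8 + 8.1·1.7)s + 8.1·29.3 = 0.
That is s² + 19.57s + 237.3 = 0, so ω_n = 15.41 rad/s and ζ = 19.57/(2·15.41) = 0.6352.
%OS = 100·exp(−πζ/√(1−ζ²)) = 7.55%.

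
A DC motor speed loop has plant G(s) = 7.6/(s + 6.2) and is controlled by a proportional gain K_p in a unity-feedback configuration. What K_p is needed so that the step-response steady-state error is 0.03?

K_p = 26.4

For a type-0 loop with proportional control, e_ss = 1/(1 + K_p·G(0)).
G(0) = 1.226. Require 1/(1 + K_p·1.226) = 0.03, so 1 + 1.226·K_p = 33.33.
K_p = (33.33 − 1)/1.226 = 26.4.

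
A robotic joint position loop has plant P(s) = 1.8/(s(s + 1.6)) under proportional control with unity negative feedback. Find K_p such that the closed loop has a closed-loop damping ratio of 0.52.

K_p = 1.31

Closed-loop characteristic equation: s² + 1.6s + K_p·1.8 = 0.
So ω_n = √(1.8K_p) and 2ζω_n = 1.6, giving ζ = 1.6/(2√(1.8K_p)).
Setting ζ = 0.52: √(1.8K_p) = 1.6/(2·0.52) = 1.538, so K_p = 2.367/1.8 = 1.31.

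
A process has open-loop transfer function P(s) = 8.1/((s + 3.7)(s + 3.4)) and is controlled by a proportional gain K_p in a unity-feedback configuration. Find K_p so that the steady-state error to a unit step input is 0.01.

K_p = 154

Steady-state error for a unit step on this type-0 loop is 1/(1 + K_p·P(0)).
P(0) = 0.6439. Require 1/(1 + K_p·0.6439) = 0.01, so 1 + 0.6439·K_p = 100.
K_p = (100 − 1)/0.6439 = 154.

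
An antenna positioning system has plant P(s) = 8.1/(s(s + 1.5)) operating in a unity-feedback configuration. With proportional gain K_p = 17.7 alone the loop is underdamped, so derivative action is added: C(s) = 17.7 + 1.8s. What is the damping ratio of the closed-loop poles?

Forward path: (17.7 + 1.8s)·8.1/(s(s+1.5)). The closed-loop characteristic equation is s² + (1.5 + 8.1·1.8)s + 8.1·17.7 = 0.
That is s² + 16.08s + 143.4 = 0, so ω_n = 11.97 rad/s and ζ = 16.08/(2·11.97) = 0.6715.

ζ = 0.671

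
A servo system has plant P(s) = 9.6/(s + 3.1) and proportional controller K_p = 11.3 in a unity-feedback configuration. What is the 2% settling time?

Closed-loop transfer function: T(s) = K_p·P(s)/(1 + K_p·P(s)) = 108.5/(s + 3.1 + 108.5) = 108.5/(s + 111.6).
Time constant τ = 1/111.6 = 0.008962 s, so the 2% settling time is about 4τ = 0.0358 s.

T_s ≈ 0.0358 s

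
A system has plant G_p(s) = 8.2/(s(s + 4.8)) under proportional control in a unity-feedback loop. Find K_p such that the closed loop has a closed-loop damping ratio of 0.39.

K_p = 4.62

Closed-loop characteristic equation: s² + 4.8s + K_p·8.2 = 0.
So ω_n = √(8.2K_p) and 2ζω_n = 4.8, giving ζ = 4.8/(2√(8.2K_p)).
Setting ζ = 0.39: √(8.2K_p) = 4.8/(2·0.39) = 6.154, so K_p = 37.87/8.2 = 4.62.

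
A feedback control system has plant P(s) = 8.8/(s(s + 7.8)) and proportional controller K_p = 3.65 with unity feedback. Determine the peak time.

T_p = 0.764 s

From 1 + K_pP(s) = 0: s² + 7.8s + 32.12 = 0 ⇒ ω_n = 5.667, ζ = 0.6881.
Damped frequency ω_d = ω_n√(1−ζ²) = 4.112 rad/s, so peak time T_p = π/ω_d = 0.764 s.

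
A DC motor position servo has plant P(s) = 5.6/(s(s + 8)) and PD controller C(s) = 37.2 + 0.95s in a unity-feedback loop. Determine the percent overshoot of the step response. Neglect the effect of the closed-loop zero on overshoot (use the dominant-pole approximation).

19.5%

Forward path: (37.2 + 0.95s)·5.6/(s(s+8)). The closed-loop characteristic equation is s² + (8 + 5.6·0.95)s + 5.6·37.2 = 0.
That is s² + 13.32s + 208.3 = 0, so ω_n = 14.43 rad/s and ζ = 13.32/(2·14.43) = 0.4614.
%OS = 100·exp(−πζ/√(1−ζ²)) = 19.5%.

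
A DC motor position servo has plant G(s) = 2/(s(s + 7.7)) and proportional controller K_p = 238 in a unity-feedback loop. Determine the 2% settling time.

From 1 + K_pG(s) = 0: s² + 7.7s + 476 = 0 ⇒ ω_n = 21.82, ζ = 0.1765.
2% settling time T_s ≈ 4/(ζω_n) = 4/3.85 = 1.04 s.

T_s ≈ 1.04 s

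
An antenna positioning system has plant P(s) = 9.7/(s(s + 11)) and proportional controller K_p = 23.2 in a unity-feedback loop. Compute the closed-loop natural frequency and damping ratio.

The closed-loop denominator is s(s+11) + 23.2·9.7 = s² + 11s + 225.
So ω_n² = 225 ⇒ ω_n = 15 rad/s, and ζ = 11/(2ω_n) = 0.367.

ω_n = 15 rad/s, ζ = 0.367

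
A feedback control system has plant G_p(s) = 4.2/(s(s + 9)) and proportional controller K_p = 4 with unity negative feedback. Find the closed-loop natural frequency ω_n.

ω_n = 4.1 rad/s

The closed-loop denominator is s(s+9) + 4·4.2 = s² + 9s + 16.8.
Matching s² + 2ζω_n s + ω_n²: ω_n = √16.8 = 4.099 rad/s and 2ζω_n = 9, so ζ = 9/(2·4.099) = 1.1.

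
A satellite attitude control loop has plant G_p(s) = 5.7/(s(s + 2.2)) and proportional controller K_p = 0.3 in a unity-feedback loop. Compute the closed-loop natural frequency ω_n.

ω_n = 1.31 rad/s

The closed-loop denominator is s(s+2.2) + 0.3·5.7 = s² + 2.2s + 1.71.
So ω_n² = 1.71 ⇒ ω_n = 1.308 rad/s, and ζ = 2.2/(2ω_n) = 0.841.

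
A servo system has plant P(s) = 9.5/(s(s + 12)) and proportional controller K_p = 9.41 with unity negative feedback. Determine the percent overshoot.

Closed-loop characteristic equation: s² + 12s + 89.39 = 0, so ω_n = 9.455 rad/s and ζ = 12/(2·9.455) = 0.6346.
%OS = 100·exp(−πζ/√(1−ζ²)) = 100·exp(−π·0.6346/√0.5973) = 7.58%.

7.58%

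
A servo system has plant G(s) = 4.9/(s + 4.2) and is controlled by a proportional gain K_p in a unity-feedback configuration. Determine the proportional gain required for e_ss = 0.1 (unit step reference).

Steady-state error for a unit step on this type-0 loop is 1/(1 + K_p·G(0)).
G(0) = 1.167. Require 1/(1 + K_p·1.167) = 0.1, so 1 + 1.167·K_p = 10.
K_p = (10 − 1)/1.167 = 7.71.

K_p = 7.71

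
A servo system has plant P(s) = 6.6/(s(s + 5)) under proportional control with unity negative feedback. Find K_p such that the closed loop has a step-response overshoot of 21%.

K_p = 4.78

From %OS = 100·exp(−πζ/√(1−ζ²)) = 21%, ζ = −ln(0.21)/√(π²+ln²(0.21)) = 0.4449.
Characteristic equation s² + 5s + 6.6K_p = 0 gives ζ = 5/(2√(6.6K_p)).
Setting ζ = 0.4449: √(6.6K_p) = 5/(2·0.4449) = 5.619, so K_p = 31.58/6.6 = 4.78.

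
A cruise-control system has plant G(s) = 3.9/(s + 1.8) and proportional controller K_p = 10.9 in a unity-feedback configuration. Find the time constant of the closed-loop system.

Closed-loop transfer function: T(s) = K_p·G(s)/(1 + K_p·G(s)) = 42.51/(s + 1.8 + 42.51) = 42.51/(s + 44.31).
Time constant τ = 1/44.31 = 0.0226 s.

τ = 0.0226 s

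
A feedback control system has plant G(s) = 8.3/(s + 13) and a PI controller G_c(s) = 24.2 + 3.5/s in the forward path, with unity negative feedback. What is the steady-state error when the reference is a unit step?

The open loop G_c(s)G(s) has a pole at the origin (type 1), so the static position error constant is infinite and e_ss = 1/(1+∞) = 0.

0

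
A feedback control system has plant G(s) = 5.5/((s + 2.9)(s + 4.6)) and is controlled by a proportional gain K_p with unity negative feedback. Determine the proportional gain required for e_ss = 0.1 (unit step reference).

The loop is type 0, so e_ss(step) = 1/(1 + K_pos) with K_pos = K_p·G(0).
G(0) = 0.4123. Require 1/(1 + K_p·0.4123) = 0.1, so 1 + 0.4123·K_p = 10.
K_p = (10 − 1)/0.4123 = 21.8.

K_p = 21.8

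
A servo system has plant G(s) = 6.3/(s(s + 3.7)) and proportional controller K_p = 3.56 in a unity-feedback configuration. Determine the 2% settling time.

Closed-loop characteristic equation: s² + 3.7s + 22.43 = 0, so ω_n = 4.736 rad/s and ζ = 3.7/(2·4.736) = 0.3906.
2% settling time T_s ≈ 4/(ζω_n) = 4/1.85 = 2.16 s.

T_s ≈ 2.16 s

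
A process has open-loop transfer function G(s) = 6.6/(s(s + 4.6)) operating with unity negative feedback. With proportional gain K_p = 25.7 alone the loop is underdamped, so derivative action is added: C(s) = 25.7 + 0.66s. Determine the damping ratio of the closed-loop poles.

ζ = 0.344

Forward path: (25.7 + 0.66s)·6.6/(s(s+4.6)). The closed-loop characteristic equation is s² + (4.6 + 6.6·0.66)s + 6.6·25.7 = 0.
That is s² + 8.956s + 169.6 = 0, so ω_n = 13.02 rad/s and ζ = 8.956/(2·13.02) = 0.3438.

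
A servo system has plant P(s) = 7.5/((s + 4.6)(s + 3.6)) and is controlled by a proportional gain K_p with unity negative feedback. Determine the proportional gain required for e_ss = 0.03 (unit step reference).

The loop is type 0, so e_ss(step) = 1/(1 + K_pos) with K_pos = K_p·P(0).
P(0) = 0.4529. Require 1/(1 + K_p·0.4529) = 0.03, so 1 + 0.4529·K_p = 33.33.
K_p = (33.33 − 1)/0.4529 = 71.4.

K_p = 71.4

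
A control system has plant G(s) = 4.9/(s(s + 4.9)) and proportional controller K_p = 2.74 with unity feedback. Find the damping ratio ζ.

The closed-loop denominator is s(s+4.9) + 2.74·4.9 = s² + 4.9s + 13.43.
Matching s² + 2ζω_n s + ω_n²: ω_n = √13.43 = 3.664 rad/s and 2ζω_n = 4.9, so ζ = 4.9/(2·3.664) = 0.669.

ζ = 0.669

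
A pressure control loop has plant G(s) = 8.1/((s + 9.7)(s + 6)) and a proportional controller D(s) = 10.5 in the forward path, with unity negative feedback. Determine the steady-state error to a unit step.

The loop is type 0. Static position error constant K_pos = D(0)·G(0) = 10.5·0.1392 = 1.461.
Steady-state error to a unit step: e_ss = 1/(1+K_pos) = 1/2.461 = 0.406.

0.406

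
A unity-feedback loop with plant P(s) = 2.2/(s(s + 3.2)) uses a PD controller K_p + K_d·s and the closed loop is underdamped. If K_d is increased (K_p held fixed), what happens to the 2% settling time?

decrease

Characteristic equation s² + (3.2 + 2.2K_d)s + 2.2K_p = 0: raising K_d increases ζω_n = (3.2+2.2K_d)/2 while the loop stays underdamped, so T_s ≈ 4/(ζω_n) decreases.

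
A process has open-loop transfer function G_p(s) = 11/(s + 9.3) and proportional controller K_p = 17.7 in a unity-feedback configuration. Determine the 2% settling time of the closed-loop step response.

Closed-loop transfer function: T(s) = K_p·G_p(s)/(1 + K_p·G_p(s)) = 194.7/(s + 9.3 + 194.7) = 194.7/(s + 204).
Time constant τ = 1/204 = 0.004902 s, so the 2% settling time is about 4τ = 0.0196 s.

T_s ≈ 0.0196 s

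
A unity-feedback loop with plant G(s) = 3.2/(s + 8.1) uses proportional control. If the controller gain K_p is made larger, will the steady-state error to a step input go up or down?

decrease

e_ss = 1/(1 + K_p·G(0)); a larger K_p raises the denominator, so e_ss decreases.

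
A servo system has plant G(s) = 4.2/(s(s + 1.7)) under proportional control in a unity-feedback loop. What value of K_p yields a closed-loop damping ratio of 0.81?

K_p = 0.262

Closed-loop characteristic equation: s² + 1.7s + K_p·4.2 = 0.
So ω_n = √(4.2K_p) and 2ζω_n = 1.7, giving ζ = 1.7/(2√(4.2K_p)).
Setting ζ = 0.81: √(4.2K_p) = 1.7/(2·0.81) = 1.049, so K_p = 1.101/4.2 = 0.262.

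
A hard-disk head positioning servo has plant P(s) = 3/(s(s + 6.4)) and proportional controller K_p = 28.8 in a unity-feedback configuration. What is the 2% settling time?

T_s ≈ 1.25 s

The closed-loop denominator s² + 6.4s + 86.4 gives ω_n = √86.4 = 9.295 and ζ = 6.4/(2ω_n) = 0.3443.
2% settling time T_s ≈ 4/(ζω_n) = 4/3.2 = 1.25 s.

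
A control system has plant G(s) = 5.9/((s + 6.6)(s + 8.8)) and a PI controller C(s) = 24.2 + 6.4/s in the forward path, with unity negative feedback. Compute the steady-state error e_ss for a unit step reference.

The open loop C(s)G(s) has a pole at the origin (type 1), so the static position error constant is infinite and e_ss = 1/(1+∞) = 0.

0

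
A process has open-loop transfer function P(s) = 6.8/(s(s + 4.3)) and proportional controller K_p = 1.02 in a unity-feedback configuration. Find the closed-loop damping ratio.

1 + K_p·P(s) = 0 gives s² + 4.3s + 6.936 = 0.
Matching s² + 2ζω_n s + ω_n²: ω_n = √6.936 = 2.634 rad/s and 2ζω_n = 4.3, so ζ = 4.3/(2·2.634) = 0.816.

ζ = 0.816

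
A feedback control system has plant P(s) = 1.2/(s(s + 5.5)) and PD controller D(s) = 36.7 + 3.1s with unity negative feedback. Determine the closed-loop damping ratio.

Forward path: (36.7 + 3.1s)·1.2/(s(s+5.5)). The closed-loop characteristic equation is s² + (5.5 + 1.2·3.1)s + 1.2·36.7 = 0.
That is s² + 9.22s + 44.04 = 0, so ω_n = 6.636 rad/s and ζ = 9.22/(2·6.636) = 0.6947.

ζ = 0.695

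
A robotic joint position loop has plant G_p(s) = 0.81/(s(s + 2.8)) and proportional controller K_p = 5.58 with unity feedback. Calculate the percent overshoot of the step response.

The closed-loop denominator s² + 2.8s + 4.52 gives ω_n = √4.52 = 2.126 and ζ = 2.8/(2ω_n) = 0.6585.
%OS = 100·exp(−πζ/√(1−ζ²)) = 100·exp(−π·0.6585/√0.5664) = 6.4%.

6.4%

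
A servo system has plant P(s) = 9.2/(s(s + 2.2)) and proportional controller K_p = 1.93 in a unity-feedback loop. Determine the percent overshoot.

The closed-loop denominator s² + 2.2s + 17.76 gives ω_n = √17.76 = 4.214 and ζ = 2.2/(2ω_n) = 0.261.
%OS = 100·exp(−πζ/√(1−ζ²)) = 100·exp(−π·0.261/√0.9319) = 42.8%.

42.8%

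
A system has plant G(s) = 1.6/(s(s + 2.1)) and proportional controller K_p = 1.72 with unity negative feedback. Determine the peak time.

T_p = 2.45 s

From 1 + K_pG(s) = 0: s² + 2.1s + 2.752 = 0 ⇒ ω_n = 1.659, ζ = 0.6329.
Damped frequency ω_d = ω_n√(1−ζ²) = 1.284 rad/s, so peak time T_p = π/ω_d = 2.45 s.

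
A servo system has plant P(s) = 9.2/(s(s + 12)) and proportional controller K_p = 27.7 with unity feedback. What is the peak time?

T_p = 0.212 s

The closed-loop denominator s² + 12s + 254.8 gives ω_n = √254.8 = 15.96 and ζ = 12/(2ω_n) = 0.3759.
Damped frequency ω_d = ω_n√(1−ζ²) = 14.79 rad/s, so peak time T_p = π/ω_d = 0.212 s.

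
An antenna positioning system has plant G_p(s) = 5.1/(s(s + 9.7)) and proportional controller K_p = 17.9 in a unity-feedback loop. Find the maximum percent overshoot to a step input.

15.7%

The closed-loop denominator s² + 9.7s + 91.29 gives ω_n = √91.29 = 9.555 and ζ = 9.7/(2ω_n) = 0.5076.
%OS = 100·exp(−πζ/√(1−ζ²)) = 100·exp(−π·0.5076/√0.7423) = 15.7%.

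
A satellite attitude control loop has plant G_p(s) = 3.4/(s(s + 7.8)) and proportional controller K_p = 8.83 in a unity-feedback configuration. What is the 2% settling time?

T_s ≈ 1.03 s

Closed-loop characteristic equation: s² + 7.8s + 30.02 = 0, so ω_n = 5.479 rad/s and ζ = 7.8/(2·5.479) = 0.7118.
2% settling time T_s ≈ 4/(ζω_n) = 4/3.9 = 1.03 s.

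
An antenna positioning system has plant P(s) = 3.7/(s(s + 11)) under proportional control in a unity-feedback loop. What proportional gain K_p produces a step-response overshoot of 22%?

From %OS = 100·exp(−πζ/√(1−ζ²)) = 22%, ζ = −ln(0.22)/√(π²+ln²(0.22)) = 0.4342.
Characteristic equation s² + 11s + 3.7K_p = 0 gives ζ = 11/(2√(3.7K_p)).
Setting ζ = 0.4342: √(3.7K_p) = 11/(2·0.4342) = 12.67, so K_p = 160.5/3.7 = 43.4.

K_p = 43.4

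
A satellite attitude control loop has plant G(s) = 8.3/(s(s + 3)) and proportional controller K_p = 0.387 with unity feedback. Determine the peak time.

From 1 + K_pG(s) = 0: s² + 3s + 3.212 = 0 ⇒ ω_n = 1.792, ζ = 0.8369.
Damped frequency ω_d = ω_n√(1−ζ²) = 0.9809 rad/s, so peak time T_p = π/ω_d = 3.2 s.

T_p = 3.2 s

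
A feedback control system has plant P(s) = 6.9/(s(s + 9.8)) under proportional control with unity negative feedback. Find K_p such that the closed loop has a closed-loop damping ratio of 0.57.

Closed-loop characteristic equation: s² + 9.8s + K_p·6.9 = 0.
So ω_n = √(6.9K_p) and 2ζω_n = 9.8, giving ζ = 9.8/(2√(6.9K_p)).
Setting ζ = 0.57: √(6.9K_p) = 9.8/(2·0.57) = 8.596, so K_p = 73.9/6.9 = 10.7.

K_p = 10.7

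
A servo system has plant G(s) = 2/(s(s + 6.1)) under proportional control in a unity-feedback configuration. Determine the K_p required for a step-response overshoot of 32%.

From %OS = 100·exp(−πζ/√(1−ζ²)) = 32%, ζ = −ln(0.32)/√(π²+ln²(0.32)) = 0.341.
Characteristic equation s² + 6.1s + 2K_p = 0 gives ζ = 6.1/(2√(2K_p)).
Setting ζ = 0.341: √(2K_p) = 6.1/(2·0.341) = 8.945, so K_p = 80.02/2 = 40.

K_p = 40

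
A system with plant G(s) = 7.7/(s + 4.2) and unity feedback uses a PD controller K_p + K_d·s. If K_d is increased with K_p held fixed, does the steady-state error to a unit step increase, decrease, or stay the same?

At s = 0 the derivative term contributes nothing: C(0) = K_p regardless of K_d, so K_pos = K_p·G(0) and e_ss are unchanged.

unchanged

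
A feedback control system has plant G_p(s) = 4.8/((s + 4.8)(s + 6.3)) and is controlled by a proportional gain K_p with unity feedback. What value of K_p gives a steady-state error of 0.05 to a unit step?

The loop is type 0, so e_ss(step) = 1/(1 + K_pos) with K_pos = K_p·G_p(0).
G_p(0) = 0.1587. Require 1/(1 + K_p·0.1587) = 0.05, so 1 + 0.1587·K_p = 20.
K_p = (20 − 1)/0.1587 = 120.

K_p = 120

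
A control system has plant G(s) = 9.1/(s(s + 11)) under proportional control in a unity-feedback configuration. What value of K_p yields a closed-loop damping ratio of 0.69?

K_p = 6.98

Closed-loop characteristic equation: s² + 11s + K_p·9.1 = 0.
So ω_n = √(9.1K_p) and 2ζω_n = 11, giving ζ = 11/(2√(9.1K_p)).
Setting ζ = 0.69: √(9.1K_p) = 11/(2·0.69) = 7.971, so K_p = 63.54/9.1 = 6.98.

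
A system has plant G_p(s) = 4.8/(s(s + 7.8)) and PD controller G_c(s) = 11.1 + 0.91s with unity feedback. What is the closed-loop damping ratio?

ζ = 0.834

Forward path: (11.1 + 0.91s)·4.8/(s(s+7.8)). The closed-loop characteristic equation is s² + (7.8 + 4.8·0.91)s + 4.8·11.1 = 0.
That is s² + 12.17s + 53.28 = 0, so ω_n = 7.299 rad/s and ζ = 12.17/(2·7.299) = 0.8335.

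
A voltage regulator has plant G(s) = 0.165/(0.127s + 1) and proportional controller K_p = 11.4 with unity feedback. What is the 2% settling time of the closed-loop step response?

Closed loop: T(s) = K_p·G/(1+K_p·G) = 1.881/(0.127s + 1 + 1.881), with pole at s = −(1 + 1.881)/0.127 = −22.69.
τ = 1/22.69 = 0.04408 s, so 2% settling time ≈ 4τ = 0.176 s.

T_s ≈ 0.176 s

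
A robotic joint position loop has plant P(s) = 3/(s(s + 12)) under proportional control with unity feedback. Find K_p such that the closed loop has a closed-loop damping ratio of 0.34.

K_p = 104

Closed-loop characteristic equation: s² + 12s + K_p·3 = 0.
So ω_n = √(3K_p) and 2ζω_n = 12, giving ζ = 12/(2√(3K_p)).
Setting ζ = 0.34: √(3K_p) = 12/(2·0.34) = 17.65, so K_p = 311.4/3 = 104.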